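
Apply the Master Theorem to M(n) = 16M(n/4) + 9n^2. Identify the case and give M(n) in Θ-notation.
Master Theorem template: M(n) = a·M(n/b) + f(n).
Here: a=16, b=4, f(n)=9n^2
Compute log_b(a) = log_4(16) = 2.
f(n) = 9n^2 = Θ(n^2). Case 2: M(n) = Θ(n^2 log n).

Case 2: M(n) = Θ(n^2 log n)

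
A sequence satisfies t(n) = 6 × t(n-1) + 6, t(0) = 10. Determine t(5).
Computing step by step:
t(0) = 10
t(1) = 6 × 10 + 6 = 66
t(2) = 6 × 66 + 6 = 402
t(3) = 6 × 402 + 6 = 2418
t(4) = 6 × 2418 + 6 = 14514
t(5) = 6 × 14514 + 6 = 87090

87090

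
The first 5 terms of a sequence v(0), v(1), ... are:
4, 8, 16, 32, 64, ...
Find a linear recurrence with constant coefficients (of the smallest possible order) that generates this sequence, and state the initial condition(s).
Look for the lowest-order linear relation among consecutive terms.
Observation: each term is 2× the previous.
Check at n=2: 2·8 = 16. ✓

v(n) = 2 × v(n-1), v(0) = 4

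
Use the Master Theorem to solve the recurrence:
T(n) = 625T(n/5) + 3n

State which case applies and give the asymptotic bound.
Master Theorem template: T(n) = a·T(n/b) + f(n).
Here: a=625, b=5, f(n)=3n
Compute log_b(a) = log_5(625) = 4.
f(n) = 3n = O(n^(4-ε)) with ε = 3. Case 1: T(n) = Θ(n^log_b(a)) = Θ(n^4).

Case 1: T(n) = Θ(n^4)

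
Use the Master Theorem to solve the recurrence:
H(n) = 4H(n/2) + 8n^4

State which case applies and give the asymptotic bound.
Master Theorem template: H(n) = a·H(n/b) + f(n).
Here: a=4, b=2, f(n)=8n^4
Compute log_b(a) = log_2(4) = 2.
f(n) = 8n^4 = Ω(n^(2+ε)) with ε = 2, and the regularity condition holds (a·f(n/b) = (a/b^4)·f(n) with a/b^4 = 2^-2 < 1). Case 3: H(n) = Θ(f(n)) = Θ(n^4).

Case 3: H(n) = Θ(n^4)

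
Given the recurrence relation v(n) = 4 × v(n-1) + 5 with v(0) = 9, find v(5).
Computing step by step:
v(0) = 9
v(1) = 4 × 9 + 5 = 41
v(2) = 4 × 41 + 5 = 169
v(3) = 4 × 169 + 5 = 681
v(4) = 4 × 681 + 5 = 2729
v(5) = 4 × 2729 + 5 = 10921

10921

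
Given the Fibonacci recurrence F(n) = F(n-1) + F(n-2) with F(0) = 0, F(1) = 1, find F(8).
Computing the sequence terms:
0, 1, 1, 2, 3, 5, 8, 13, 21

21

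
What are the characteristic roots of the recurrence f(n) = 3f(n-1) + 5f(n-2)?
Substitute f(n) = rⁿ and divide through by rⁿ⁻²: r² - 3r - 5 = 0
Discriminant: 3² + 4·5 = 29, not a perfect square, so by the quadratic formula r = (3 ± √29)/2.
General solution: f(n) = A·r₁ⁿ + B·r₂ⁿ where r₁,r₂ = (3 ± √29)/2

Characteristic: r² - 3r - 5 = 0, Roots: r = (3 ± √29)/2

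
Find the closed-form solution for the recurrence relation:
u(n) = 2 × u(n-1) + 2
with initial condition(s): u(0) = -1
Recurrence: u(n) = 2 × u(n-1) + 2, initial: u(0) = -1.
Try u(n) = A·2ⁿ + C. Substituting: A·2ⁿ + C = 2(A·2ⁿ⁻¹ + C) + 2 = A·2ⁿ + 2C + 2, so C = 2C + 2, giving C = -2. Then u(0) = A - 2 = -1 gives A = 1.

u(n) = 2ⁿ - 2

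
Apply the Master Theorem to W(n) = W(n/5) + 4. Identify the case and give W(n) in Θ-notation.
Master Theorem template: W(n) = a·W(n/b) + f(n).
Here: a=1, b=5, f(n)=4
Compute log_b(a) = log_5(1) = 0.
f(n) = 4 = Θ(1). Case 2: W(n) = Θ(log n).

Case 2: W(n) = Θ(log n)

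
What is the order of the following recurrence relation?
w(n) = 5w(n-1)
The order is the largest lag k for which w(n-k) appears. Here the deepest term is w(n-1), so the order is 1.

Order 1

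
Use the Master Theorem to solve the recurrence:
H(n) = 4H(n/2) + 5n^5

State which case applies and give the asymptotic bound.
Master Theorem template: H(n) = a·H(n/b) + f(n).
Here: a=4, b=2, f(n)=5n^5
Compute log_b(a) = log_2(4) = 2.
f(n) = 5n^5 = Ω(n^(2+ε)) with ε = 3, and the regularity condition holds (a·f(n/b) = (a/b^5)·f(n) with a/b^5 = 2^-3 < 1). Case 3: H(n) = Θ(f(n)) = Θ(n^5).

Case 3: H(n) = Θ(n^5)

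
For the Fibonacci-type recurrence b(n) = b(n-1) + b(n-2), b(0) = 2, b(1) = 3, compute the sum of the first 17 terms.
Computing the sequence terms: 2, 3, 5, 8, 13, 21, 34, 55, 89, 144, 233, 377, 610, 987, 1597, 2584, 4181
Adding these values together:

10943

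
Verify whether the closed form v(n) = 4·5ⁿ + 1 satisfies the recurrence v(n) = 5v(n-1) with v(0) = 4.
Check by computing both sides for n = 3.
From the recurrence with v(0) = 4:
  v(0) = 4, v(1) = 20, v(2) = 100, v(3) = 500
  so the recurrence gives v(3) = 500.
From the proposed closed form v(n) = 4·5ⁿ + 1:
  v(3) = 501.
The recurrence gives 500 but the closed form gives 501, so the closed form does not satisfy the recurrence.

No, the closed form is incorrect.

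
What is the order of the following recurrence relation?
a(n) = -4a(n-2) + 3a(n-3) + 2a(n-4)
The order is the largest lag k for which a(n-k) appears. Here the deepest term is a(n-4), so the order is 4.

Order 4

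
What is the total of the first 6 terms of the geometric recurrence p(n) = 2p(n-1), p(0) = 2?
Computing the sequence terms: 2, 4, 8, 16, 32, 64
Adding these values together:

126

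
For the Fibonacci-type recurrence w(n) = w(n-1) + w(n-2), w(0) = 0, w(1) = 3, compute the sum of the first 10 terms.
Computing the sequence terms: 0, 3, 3, 6, 9, 15, 24, 39, 63, 102
Adding these values together:

264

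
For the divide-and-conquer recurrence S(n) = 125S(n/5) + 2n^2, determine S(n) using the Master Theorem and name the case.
Master Theorem template: S(n) = a·S(n/b) + f(n).
Here: a=125, b=5, f(n)=2n^2
Compute log_b(a) = log_5(125) = 3.
f(n) = 2n^2 = O(n^(3-ε)) with ε = 1. Case 1: S(n) = Θ(n^log_b(a)) = Θ(n^3).

Case 1: S(n) = Θ(n^3)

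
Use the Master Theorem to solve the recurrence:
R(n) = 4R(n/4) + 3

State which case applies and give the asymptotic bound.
Master Theorem template: R(n) = a·R(n/b) + f(n).
Here: a=4, b=4, f(n)=3
Compute log_b(a) = log_4(4) = 1.
f(n) = 3 = O(n^(1-ε)) with ε = 1. Case 1: R(n) = Θ(n^log_b(a)) = Θ(n).

Case 1: R(n) = Θ(n)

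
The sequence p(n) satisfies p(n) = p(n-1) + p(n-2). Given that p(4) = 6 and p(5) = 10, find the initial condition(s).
Work backwards using p(k) = p(k+2) - p(k+1):
p(3) = p(5) - p(4) = 10 - 6 = 4
p(2) = p(4) - p(3) = 6 - 4 = 2
p(1) = p(3) - p(2) = 4 - 2 = 2
p(0) = p(2) - p(1) = 2 - 2 = 0

p(0) = 0, p(1) = 2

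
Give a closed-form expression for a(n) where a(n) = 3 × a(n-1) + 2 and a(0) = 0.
Recurrence: a(n) = 3 × a(n-1) + 2, initial: a(0) = 0.
Try a(n) = A·3ⁿ + C. Substituting: A·3ⁿ + C = 3(A·3ⁿ⁻¹ + C) + 2 = A·3ⁿ + 3C + 2, so C = 3C + 2, giving C = -1. Then a(0) = A - 1 = 0 gives A = 1.

a(n) = 3ⁿ - 1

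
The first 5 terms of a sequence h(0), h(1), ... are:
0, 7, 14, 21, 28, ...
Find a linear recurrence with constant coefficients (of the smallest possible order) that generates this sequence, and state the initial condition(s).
Look for the lowest-order linear relation among consecutive terms.
Observation: consecutive differences are constant (= 7).
Check at n=2: 1·7 + 7 = 14. ✓

h(n) = h(n-1) + 7, h(0) = 0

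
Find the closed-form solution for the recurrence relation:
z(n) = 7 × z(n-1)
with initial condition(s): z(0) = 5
Recurrence: z(n) = 7 × z(n-1), initial: z(0) = 5.
Each term is 7 times the previous, so this is geometric with ratio 7. After n steps: z(n) = z(0)·7ⁿ = 5·7ⁿ.

z(n) = 5·7ⁿ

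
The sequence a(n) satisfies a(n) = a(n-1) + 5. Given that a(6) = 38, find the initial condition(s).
a(6) = a(0) + 6·5, so a(0) = 38 - 30 = 8.

a(0) = 8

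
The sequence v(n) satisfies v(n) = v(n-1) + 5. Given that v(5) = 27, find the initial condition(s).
v(5) = v(0) + 5·5, so v(0) = 27 - 25 = 2.

v(0) = 2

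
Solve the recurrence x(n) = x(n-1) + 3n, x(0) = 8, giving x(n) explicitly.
Recurrence: x(n) = x(n-1) + 3n, initial: x(0) = 8.
Telescoping: x(n) = x(0) + 3·Σᵢ₌₁ⁿ i = 8 + 3·n(n+1)/2.

x(n) = 3·n(n+1)/2 + 8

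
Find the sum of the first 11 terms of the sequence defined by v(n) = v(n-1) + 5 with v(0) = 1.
Computing the sequence terms: 1, 6, 11, 16, 21, 26, 31, 36, 41, 46, 51
Adding these values together:

286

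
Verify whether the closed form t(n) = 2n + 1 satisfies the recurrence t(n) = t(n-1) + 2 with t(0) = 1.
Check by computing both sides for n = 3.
From the recurrence with t(0) = 1:
  t(0) = 1, t(1) = 3, t(2) = 5, t(3) = 7
  so the recurrence gives t(3) = 7.
From the proposed closed form t(n) = 2n + 1:
  t(3) = 7.
Both sides give 7 at n = 3, and the initial condition(s) match, so the closed form is consistent.

Yes, the closed form is correct.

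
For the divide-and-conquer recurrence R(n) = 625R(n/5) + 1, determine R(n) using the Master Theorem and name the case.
Master Theorem template: R(n) = a·R(n/b) + f(n).
Here: a=625, b=5, f(n)=1
Compute log_b(a) = log_5(625) = 4.
f(n) = 1 = O(n^(4-ε)) with ε = 4. Case 1: R(n) = Θ(n^log_b(a)) = Θ(n^4).

Case 1: R(n) = Θ(n^4)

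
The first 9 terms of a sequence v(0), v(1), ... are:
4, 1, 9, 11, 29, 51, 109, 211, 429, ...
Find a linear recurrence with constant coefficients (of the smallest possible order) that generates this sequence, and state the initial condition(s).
Look for the lowest-order linear relation among consecutive terms.
Observation: v(n) - 1·v(n-1) - (2)·v(n-2) = 0 holds for the shown terms, and no order-1 relation v(n) = α·v(n-1) + β fits.
Check at n=3: 1·9 + (2)·1 = 11. ✓

v(n) = v(n-1) + 2v(n-2), v(0) = 4, v(1) = 1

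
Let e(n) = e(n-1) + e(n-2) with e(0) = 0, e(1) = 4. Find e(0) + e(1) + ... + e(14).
Computing the sequence terms: 0, 4, 4, 8, 12, 20, 32, 52, 84, 136, 220, 356, 576, 932, 1508
Adding these values together:

3944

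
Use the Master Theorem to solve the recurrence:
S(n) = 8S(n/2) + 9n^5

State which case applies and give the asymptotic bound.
Master Theorem template: S(n) = a·S(n/b) + f(n).
Here: a=8, b=2, f(n)=9n^5
Compute log_b(a) = log_2(8) = 3.
f(n) = 9n^5 = Ω(n^(3+ε)) with ε = 2, and the regularity condition holds (a·f(n/b) = (a/b^5)·f(n) with a/b^5 = 2^-2 < 1). Case 3: S(n) = Θ(f(n)) = Θ(n^5).

Case 3: S(n) = Θ(n^5)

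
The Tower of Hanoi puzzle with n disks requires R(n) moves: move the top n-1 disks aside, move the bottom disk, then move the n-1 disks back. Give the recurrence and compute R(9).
Moving n disks = move the top n-1 disks aside (R(n-1) moves) + move the largest disk (1 move) + move the n-1 disks back on top (R(n-1) moves), so R(n) = 2R(n-1) + 1, with R(1) = 1 (a single disk takes one move).
First terms: 1, 3, 7, 15, 31, 63, … — each is one less than a power of 2. Indeed R(n) + 1 = 2(R(n-1) + 1) with R(1) + 1 = 2, so R(n) + 1 = 2ⁿ and R(n) = 2ⁿ - 1.
Hence R(9) = 2^9 - 1 = 512 - 1 = 511.

R(n) = 2R(n-1) + 1, R(1) = 1; R(9) = 511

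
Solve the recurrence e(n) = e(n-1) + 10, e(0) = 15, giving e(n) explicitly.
Recurrence: e(n) = e(n-1) + 10, initial: e(0) = 15.
Each step adds 10, so e(n) = e(0) + 10n = 10n + 15.

e(n) = 10n + 15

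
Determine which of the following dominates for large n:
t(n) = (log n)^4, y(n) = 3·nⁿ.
Comparing growth rates:
Growth-rate hierarchy: log n ≺ any polynomial ≺ any exponential cⁿ (c>1) ≺ n! ≺ nⁿ.
super-exponential nⁿ dominates polylogarithmic (log n)^4 asymptotically.

y(n) grows faster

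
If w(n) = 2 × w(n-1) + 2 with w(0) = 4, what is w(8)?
Computing step by step:
w(0) = 4
w(1) = 2 × 4 + 2 = 10
w(2) = 2 × 10 + 2 = 22
w(3) = 2 × 22 + 2 = 46
w(4) = 2 × 46 + 2 = 94
w(5) = 2 × 94 + 2 = 190
w(6) = 2 × 190 + 2 = 382
w(7) = 2 × 382 + 2 = 766
w(8) = 2 × 766 + 2 = 1534

1534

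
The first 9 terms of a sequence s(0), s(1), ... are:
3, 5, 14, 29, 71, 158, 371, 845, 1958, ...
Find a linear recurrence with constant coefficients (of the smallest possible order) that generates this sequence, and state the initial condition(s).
Look for the lowest-order linear relation among consecutive terms.
Observation: s(n) - 1·s(n-1) - (3)·s(n-2) = 0 holds for the shown terms, and no order-1 relation s(n) = α·s(n-1) + β fits.
Check at n=3: 1·14 + (3)·5 = 29. ✓

s(n) = s(n-1) + 3s(n-2), s(0) = 3, s(1) = 5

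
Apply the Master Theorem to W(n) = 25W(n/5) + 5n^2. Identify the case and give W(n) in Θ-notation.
Master Theorem template: W(n) = a·W(n/b) + f(n).
Here: a=25, b=5, f(n)=5n^2
Compute log_b(a) = log_5(25) = 2.
f(n) = 5n^2 = Θ(n^2). Case 2: W(n) = Θ(n^2 log n).

Case 2: W(n) = Θ(n^2 log n)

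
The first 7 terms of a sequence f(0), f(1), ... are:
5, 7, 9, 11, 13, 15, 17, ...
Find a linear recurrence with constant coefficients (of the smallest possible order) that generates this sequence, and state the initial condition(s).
Look for the lowest-order linear relation among consecutive terms.
Observation: consecutive differences are constant (= 2).
Check at n=2: 1·7 + 2 = 9. ✓

f(n) = f(n-1) + 2, f(0) = 5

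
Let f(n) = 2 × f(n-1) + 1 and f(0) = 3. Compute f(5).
Computing step by step:
f(0) = 3
f(1) = 2 × 3 + 1 = 7
f(2) = 2 × 7 + 1 = 15
f(3) = 2 × 15 + 1 = 31
f(4) = 2 × 31 + 1 = 63
f(5) = 2 × 63 + 1 = 127

127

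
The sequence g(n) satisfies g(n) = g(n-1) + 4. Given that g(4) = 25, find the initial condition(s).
g(4) = g(0) + 4·4, so g(0) = 25 - 16 = 9.

g(0) = 9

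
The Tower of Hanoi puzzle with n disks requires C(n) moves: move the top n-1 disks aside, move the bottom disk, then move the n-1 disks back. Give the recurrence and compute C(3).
Moving n disks = move the top n-1 disks aside (C(n-1) moves) + move the largest disk (1 move) + move the n-1 disks back on top (C(n-1) moves), so C(n) = 2C(n-1) + 1, with C(1) = 1 (a single disk takes one move).
First terms: 1, 3, 7, … — each is one less than a power of 2. Indeed C(n) + 1 = 2(C(n-1) + 1) with C(1) + 1 = 2, so C(n) + 1 = 2ⁿ and C(n) = 2ⁿ - 1.
Hence C(3) = 2^3 - 1 = 8 - 1 = 7.

C(n) = 2C(n-1) + 1, C(1) = 1; C(3) = 7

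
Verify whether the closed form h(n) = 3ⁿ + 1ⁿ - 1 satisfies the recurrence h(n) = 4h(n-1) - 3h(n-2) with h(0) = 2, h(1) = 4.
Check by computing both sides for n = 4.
From the recurrence with h(0) = 2, h(1) = 4:
  h(0) = 2, h(1) = 4, h(2) = 10, h(3) = 28, h(4) = 82
  so the recurrence gives h(4) = 82.
From the proposed closed form h(n) = 3ⁿ + 1ⁿ - 1:
  h(4) = 81.
The recurrence gives 82 but the closed form gives 81, so the closed form does not satisfy the recurrence.

No, the closed form is incorrect.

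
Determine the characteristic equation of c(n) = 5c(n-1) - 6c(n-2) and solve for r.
Substitute c(n) = rⁿ and divide through by rⁿ⁻²: r² - 5r + 6 = 0
Factor: (r - 3)(r - 2) = 0, so r = 3, 2.
General solution: c(n) = A·3ⁿ + B·2ⁿ

Characteristic: r² - 5r + 6 = 0, Roots: r = 3, 2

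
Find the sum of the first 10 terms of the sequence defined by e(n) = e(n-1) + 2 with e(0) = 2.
Computing the sequence terms: 2, 4, 6, 8, 10, 12, 14, 16, 18, 20
Adding these values together:

110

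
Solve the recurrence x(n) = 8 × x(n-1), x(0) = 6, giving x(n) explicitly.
Recurrence: x(n) = 8 × x(n-1), initial: x(0) = 6.
Each term is 8 times the previous, so this is geometric with ratio 8. After n steps: x(n) = x(0)·8ⁿ = 6·8ⁿ.

x(n) = 6·8ⁿ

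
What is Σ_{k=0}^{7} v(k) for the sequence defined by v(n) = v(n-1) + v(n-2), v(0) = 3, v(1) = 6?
Computing the sequence terms: 3, 6, 9, 15, 24, 39, 63, 102
Adding these values together:

261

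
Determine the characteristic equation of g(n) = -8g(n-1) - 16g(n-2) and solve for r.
Substitute g(n) = rⁿ and divide through by rⁿ⁻²: r² + 8r + 16 = 0
Factor: (r + 4)² = 0, so r = -4 (double root).
General solution: g(n) = (A + Bn)·(-4)ⁿ

Characteristic: r² + 8r + 16 = 0, Roots: r = -4 (double root)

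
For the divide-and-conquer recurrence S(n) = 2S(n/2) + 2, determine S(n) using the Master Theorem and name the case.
Master Theorem template: S(n) = a·S(n/b) + f(n).
Here: a=2, b=2, f(n)=2
Compute log_b(a) = log_2(2) = 1.
f(n) = 2 = O(n^(1-ε)) with ε = 1. Case 1: S(n) = Θ(n^log_b(a)) = Θ(n).

Case 1: S(n) = Θ(n)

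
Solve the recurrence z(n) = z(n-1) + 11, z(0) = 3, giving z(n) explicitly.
Recurrence: z(n) = z(n-1) + 11, initial: z(0) = 3.
Each step adds 11, so z(n) = z(0) + 11n = 11n + 3.

z(n) = 11n + 3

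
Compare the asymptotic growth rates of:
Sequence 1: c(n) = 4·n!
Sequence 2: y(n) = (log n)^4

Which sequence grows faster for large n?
Comparing growth rates:
Growth-rate hierarchy: log n ≺ any polynomial ≺ any exponential cⁿ (c>1) ≺ n! ≺ nⁿ.
factorial dominates polylogarithmic (log n)^4 asymptotically.

c(n) grows faster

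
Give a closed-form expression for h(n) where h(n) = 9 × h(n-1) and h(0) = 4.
Recurrence: h(n) = 9 × h(n-1), initial: h(0) = 4.
Each term is 9 times the previous, so this is geometric with ratio 9. After n steps: h(n) = h(0)·9ⁿ = 4·9ⁿ.

h(n) = 4·9ⁿ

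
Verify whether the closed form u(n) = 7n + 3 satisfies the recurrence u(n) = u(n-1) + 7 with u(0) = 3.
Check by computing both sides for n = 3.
From the recurrence with u(0) = 3:
  u(0) = 3, u(1) = 10, u(2) = 17, u(3) = 24
  so the recurrence gives u(3) = 24.
From the proposed closed form u(n) = 7n + 3:
  u(3) = 24.
Both sides give 24 at n = 3, and the initial condition(s) match, so the closed form is consistent.

Yes, the closed form is correct.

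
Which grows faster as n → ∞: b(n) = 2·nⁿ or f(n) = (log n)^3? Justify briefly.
Comparing growth rates:
Growth-rate hierarchy: log n ≺ any polynomial ≺ any exponential cⁿ (c>1) ≺ n! ≺ nⁿ.
super-exponential nⁿ dominates polylogarithmic (log n)^3 asymptotically.

b(n) grows faster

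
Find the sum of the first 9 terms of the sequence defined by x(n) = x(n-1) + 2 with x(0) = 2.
Computing the sequence terms: 2, 4, 6, 8, 10, 12, 14, 16, 18
Adding these values together:

90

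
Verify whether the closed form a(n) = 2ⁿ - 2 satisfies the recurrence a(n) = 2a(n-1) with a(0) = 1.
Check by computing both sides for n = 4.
From the recurrence with a(0) = 1:
  a(0) = 1, a(1) = 2, a(2) = 4, a(3) = 8, a(4) = 16
  so the recurrence gives a(4) = 16.
From the proposed closed form a(n) = 2ⁿ - 2:
  a(4) = 14.
The recurrence gives 16 but the closed form gives 14, so the closed form does not satisfy the recurrence.

No, the closed form is incorrect.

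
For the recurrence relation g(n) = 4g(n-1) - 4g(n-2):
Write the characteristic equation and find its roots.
Substitute g(n) = rⁿ and divide through by rⁿ⁻²: r² - 4r + 4 = 0
Factor: (r - 2)² = 0, so r = 2 (double root).
General solution: g(n) = (A + Bn)·2ⁿ

Characteristic: r² - 4r + 4 = 0, Roots: r = 2 (double root)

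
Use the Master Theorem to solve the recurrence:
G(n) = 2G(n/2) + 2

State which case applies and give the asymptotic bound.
Master Theorem template: G(n) = a·G(n/b) + f(n).
Here: a=2, b=2, f(n)=2
Compute log_b(a) = log_2(2) = 1.
f(n) = 2 = O(n^(1-ε)) with ε = 1. Case 1: G(n) = Θ(n^log_b(a)) = Θ(n).

Case 1: G(n) = Θ(n)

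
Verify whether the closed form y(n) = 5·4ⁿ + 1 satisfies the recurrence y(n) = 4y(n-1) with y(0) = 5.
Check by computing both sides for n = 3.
From the recurrence with y(0) = 5:
  y(0) = 5, y(1) = 20, y(2) = 80, y(3) = 320
  so the recurrence gives y(3) = 320.
From the proposed closed form y(n) = 5·4ⁿ + 1:
  y(3) = 321.
The recurrence gives 320 but the closed form gives 321, so the closed form does not satisfy the recurrence.

No, the closed form is incorrect.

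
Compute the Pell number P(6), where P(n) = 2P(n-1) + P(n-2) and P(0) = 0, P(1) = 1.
Computing the sequence terms:
0, 1, 2, 5, 12, 29, 70

70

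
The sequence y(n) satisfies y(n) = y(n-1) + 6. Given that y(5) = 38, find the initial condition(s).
y(5) = y(0) + 5·6, so y(0) = 38 - 30 = 8.

y(0) = 8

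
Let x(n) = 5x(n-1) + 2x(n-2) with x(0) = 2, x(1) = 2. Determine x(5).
Computing the sequence terms:
2, 2, 14, 74, 398, 2138

2138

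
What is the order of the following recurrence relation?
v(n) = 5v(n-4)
The order is the largest lag k for which v(n-k) appears. Here the deepest term is v(n-4), so the order is 4.

Order 4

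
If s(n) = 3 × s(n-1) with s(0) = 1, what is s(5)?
Computing step by step:
s(0) = 1
s(1) = 3 × 1 = 3
s(2) = 3 × 3 = 9
s(3) = 3 × 9 = 27
s(4) = 3 × 27 = 81
s(5) = 3 × 81 = 243

243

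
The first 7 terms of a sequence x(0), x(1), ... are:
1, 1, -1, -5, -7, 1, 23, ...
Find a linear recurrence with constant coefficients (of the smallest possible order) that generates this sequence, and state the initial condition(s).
Look for the lowest-order linear relation among consecutive terms.
Observation: x(n) - 2·x(n-1) - (-3)·x(n-2) = 0 holds for the shown terms, and no order-1 relation x(n) = α·x(n-1) + β fits.
Check at n=3: 2·-1 + (-3)·1 = -5. ✓

x(n) = 2x(n-1) - 3x(n-2), x(0) = 1, x(1) = 1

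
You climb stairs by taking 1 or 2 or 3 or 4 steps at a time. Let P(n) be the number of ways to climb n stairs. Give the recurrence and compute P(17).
Condition on the size of the last step (1 to 4): before it there were n-1, …, n-4 stairs climbed, and these cases are disjoint, so P(n) = P(n-1) + P(n-2) + P(n-3) + P(n-4) (order-4 linear recurrence).
Initial conditions by direct count (compositions of i into parts ≤ 4): P(1) = 1; P(2) = 2; P(3) = 4; P(4) = 8.
Iterating the recurrence: P(5) = 15, P(6) = 29, P(7) = 56, P(8) = 108, P(9) = 208, P(10) = 401, P(11) = 773, P(12) = 1490, P(13) = 2872, P(14) = 5536, P(15) = 10671, P(16) = 20569, P(17) = 39648.

P(n) = P(n-1) + P(n-2) + P(n-3) + P(n-4), P(1) = 1, P(2) = 2, P(3) = 4, P(4) = 8; P(17) = 39648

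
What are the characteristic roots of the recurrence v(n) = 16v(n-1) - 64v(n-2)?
Substitute v(n) = rⁿ and divide through by rⁿ⁻²: r² - 16r + 64 = 0
Factor: (r - 8)² = 0, so r = 8 (double root).
General solution: v(n) = (A + Bn)·8ⁿ

Characteristic: r² - 16r + 64 = 0, Roots: r = 8 (double root)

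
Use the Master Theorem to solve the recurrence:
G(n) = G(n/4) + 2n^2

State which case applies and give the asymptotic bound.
Master Theorem template: G(n) = a·G(n/b) + f(n).
Here: a=1, b=4, f(n)=2n^2
Compute log_b(a) = log_4(1) = 0.
f(n) = 2n^2 = Ω(n^(0+ε)) with ε = 2, and the regularity condition holds (a·f(n/b) = (a/b^2)·f(n) with a/b^2 = 4^-2 < 1). Case 3: G(n) = Θ(f(n)) = Θ(n^2).

Case 3: G(n) = Θ(n^2)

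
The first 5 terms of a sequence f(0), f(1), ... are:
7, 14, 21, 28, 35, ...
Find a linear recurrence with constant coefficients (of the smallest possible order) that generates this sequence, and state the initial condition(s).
Look for the lowest-order linear relation among consecutive terms.
Observation: consecutive differences are constant (= 7).
Check at n=2: 1·14 + 7 = 21. ✓

f(n) = f(n-1) + 7, f(0) = 7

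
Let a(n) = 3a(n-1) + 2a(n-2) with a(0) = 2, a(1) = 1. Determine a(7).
Computing the sequence terms:
2, 1, 7, 23, 83, 295, 1051, 3743

3743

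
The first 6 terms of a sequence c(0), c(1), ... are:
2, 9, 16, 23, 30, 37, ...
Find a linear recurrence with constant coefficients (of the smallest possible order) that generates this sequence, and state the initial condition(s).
Look for the lowest-order linear relation among consecutive terms.
Observation: consecutive differences are constant (= 7).
Check at n=2: 1·9 + 7 = 16. ✓

c(n) = c(n-1) + 7, c(0) = 2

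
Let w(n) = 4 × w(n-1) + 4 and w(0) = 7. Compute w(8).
Computing step by step:
w(0) = 7
w(1) = 4 × 7 + 4 = 32
w(2) = 4 × 32 + 4 = 132
w(3) = 4 × 132 + 4 = 532
w(4) = 4 × 532 + 4 = 2132
w(5) = 4 × 2132 + 4 = 8532
w(6) = 4 × 8532 + 4 = 34132
w(7) = 4 × 34132 + 4 = 136532
w(8) = 4 × 136532 + 4 = 546132

546132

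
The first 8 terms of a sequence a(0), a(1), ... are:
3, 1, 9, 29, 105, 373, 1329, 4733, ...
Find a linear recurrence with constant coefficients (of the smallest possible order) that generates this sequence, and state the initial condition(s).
Look for the lowest-order linear relation among consecutive terms.
Observation: a(n) - 3·a(n-1) - (2)·a(n-2) = 0 holds for the shown terms, and no order-1 relation a(n) = α·a(n-1) + β fits.
Check at n=3: 3·9 + (2)·1 = 29. ✓

a(n) = 3a(n-1) + 2a(n-2), a(0) = 3, a(1) = 1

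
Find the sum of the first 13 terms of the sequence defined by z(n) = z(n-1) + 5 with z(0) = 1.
Computing the sequence terms: 1, 6, 11, 16, 21, 26, 31, 36, 41, 46, 51, 56, 61
Adding these values together:

403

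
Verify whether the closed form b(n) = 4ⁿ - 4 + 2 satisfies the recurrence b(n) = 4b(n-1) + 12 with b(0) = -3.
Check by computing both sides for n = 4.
From the recurrence with b(0) = -3:
  b(0) = -3, b(1) = 0, b(2) = 12, b(3) = 60, b(4) = 252
  so the recurrence gives b(4) = 252.
From the proposed closed form b(n) = 4ⁿ - 4 + 2:
  b(4) = 254.
The recurrence gives 252 but the closed form gives 254, so the closed form does not satisfy the recurrence.

No, the closed form is incorrect.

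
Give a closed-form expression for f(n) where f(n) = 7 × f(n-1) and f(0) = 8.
Recurrence: f(n) = 7 × f(n-1), initial: f(0) = 8.
Each term is 7 times the previous, so this is geometric with ratio 7. After n steps: f(n) = f(0)·7ⁿ = 8·7ⁿ.

f(n) = 8·7ⁿ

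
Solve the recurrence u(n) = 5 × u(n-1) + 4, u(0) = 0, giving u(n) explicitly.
Recurrence: u(n) = 5 × u(n-1) + 4, initial: u(0) = 0.
Try u(n) = A·5ⁿ + C. Substituting: A·5ⁿ + C = 5(A·5ⁿ⁻¹ + C) + 4 = A·5ⁿ + 5C + 4, so C = 5C + 4, giving C = -1. Then u(0) = A - 1 = 0 gives A = 1.

u(n) = 5ⁿ - 1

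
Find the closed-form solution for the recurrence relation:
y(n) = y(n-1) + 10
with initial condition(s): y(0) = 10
Recurrence: y(n) = y(n-1) + 10, initial: y(0) = 10.
Each step adds 10, so y(n) = y(0) + 10n = 10n + 10.

y(n) = 10n + 10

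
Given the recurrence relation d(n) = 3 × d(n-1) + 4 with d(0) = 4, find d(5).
Computing step by step:
d(0) = 4
d(1) = 3 × 4 + 4 = 16
d(2) = 3 × 16 + 4 = 52
d(3) = 3 × 52 + 4 = 160
d(4) = 3 × 160 + 4 = 484
d(5) = 3 × 484 + 4 = 1456

1456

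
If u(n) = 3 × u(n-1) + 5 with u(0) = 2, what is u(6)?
Computing step by step:
u(0) = 2
u(1) = 3 × 2 + 5 = 11
u(2) = 3 × 11 + 5 = 38
u(3) = 3 × 38 + 5 = 119
u(4) = 3 × 119 + 5 = 362
u(5) = 3 × 362 + 5 = 1091
u(6) = 3 × 1091 + 5 = 3278

3278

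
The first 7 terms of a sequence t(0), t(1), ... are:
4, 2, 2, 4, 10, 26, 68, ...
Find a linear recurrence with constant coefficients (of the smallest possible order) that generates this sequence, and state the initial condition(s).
Look for the lowest-order linear relation among consecutive terms.
Observation: t(n) - 3·t(n-1) - (-1)·t(n-2) = 0 holds for the shown terms, and no order-1 relation t(n) = α·t(n-1) + β fits.
Check at n=3: 3·2 + (-1)·2 = 4. ✓

t(n) = 3t(n-1) - t(n-2), t(0) = 4, t(1) = 2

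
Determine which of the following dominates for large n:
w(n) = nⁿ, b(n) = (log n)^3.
Comparing growth rates:
Growth-rate hierarchy: log n ≺ any polynomial ≺ any exponential cⁿ (c>1) ≺ n! ≺ nⁿ.
super-exponential nⁿ dominates polylogarithmic (log n)^3 asymptotically.

w(n) grows faster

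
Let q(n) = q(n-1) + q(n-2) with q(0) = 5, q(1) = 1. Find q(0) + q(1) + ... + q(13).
Computing the sequence terms: 5, 1, 6, 7, 13, 20, 33, 53, 86, 139, 225, 364, 589, 953
Adding these values together:

2494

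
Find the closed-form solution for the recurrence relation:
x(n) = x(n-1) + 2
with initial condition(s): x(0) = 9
Recurrence: x(n) = x(n-1) + 2, initial: x(0) = 9.
Each step adds 2, so x(n) = x(0) + 2n = 2n + 9.

x(n) = 2n + 9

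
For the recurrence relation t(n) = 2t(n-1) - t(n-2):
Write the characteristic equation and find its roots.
Substitute t(n) = rⁿ and divide through by rⁿ⁻²: r² - 2r + 1 = 0
Factor: (r - 1)² = 0, so r = 1 (double root).
General solution: t(n) = (A + Bn)·1ⁿ

Characteristic: r² - 2r + 1 = 0, Roots: r = 1 (double root)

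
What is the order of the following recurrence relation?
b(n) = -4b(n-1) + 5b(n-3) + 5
The order is the largest lag k for which b(n-k) appears. Here the deepest term is b(n-3) (the 5 term is non-homogeneous and does not affect the order), so the order is 3.

Order 3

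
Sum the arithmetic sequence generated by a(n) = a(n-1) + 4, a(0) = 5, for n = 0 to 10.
Computing the sequence terms: 5, 9, 13, 17, 21, 25, 29, 33, 37, 41, 45
Adding these values together:

275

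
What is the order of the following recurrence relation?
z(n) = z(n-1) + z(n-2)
The order is the largest lag k for which z(n-k) appears. Here the deepest term is z(n-2), so the order is 2.

Order 2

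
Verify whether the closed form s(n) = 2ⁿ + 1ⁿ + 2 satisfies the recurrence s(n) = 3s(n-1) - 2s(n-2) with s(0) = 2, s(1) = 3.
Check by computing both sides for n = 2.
From the recurrence with s(0) = 2, s(1) = 3:
  s(0) = 2, s(1) = 3, s(2) = 5
  so the recurrence gives s(2) = 5.
From the proposed closed form s(n) = 2ⁿ + 1ⁿ + 2:
  s(2) = 7.
The recurrence gives 5 but the closed form gives 7, so the closed form does not satisfy the recurrence.

No, the closed form is incorrect.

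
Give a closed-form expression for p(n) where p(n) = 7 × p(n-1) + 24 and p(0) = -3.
Recurrence: p(n) = 7 × p(n-1) + 24, initial: p(0) = -3.
Try p(n) = A·7ⁿ + C. Substituting: A·7ⁿ + C = 7(A·7ⁿ⁻¹ + C) + 24 = A·7ⁿ + 7C + 24, so C = 7C + 24, giving C = -4. Then p(0) = A - 4 = -3 gives A = 1.

p(n) = 7ⁿ - 4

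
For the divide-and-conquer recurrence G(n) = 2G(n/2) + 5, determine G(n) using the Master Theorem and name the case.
Master Theorem template: G(n) = a·G(n/b) + f(n).
Here: a=2, b=2, f(n)=5
Compute log_b(a) = log_2(2) = 1.
f(n) = 5 = O(n^(1-ε)) with ε = 1. Case 1: G(n) = Θ(n^log_b(a)) = Θ(n).

Case 1: G(n) = Θ(n)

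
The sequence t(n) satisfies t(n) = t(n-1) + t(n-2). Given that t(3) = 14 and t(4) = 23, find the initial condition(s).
Work backwards using t(k) = t(k+2) - t(k+1):
t(2) = t(4) - t(3) = 23 - 14 = 9
t(1) = t(3) - t(2) = 14 - 9 = 5
t(0) = t(2) - t(1) = 9 - 5 = 4

t(0) = 4, t(1) = 5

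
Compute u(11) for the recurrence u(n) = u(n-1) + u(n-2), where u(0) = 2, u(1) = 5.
Computing the sequence terms:
2, 5, 7, 12, 19, 31, 50, 81, 131, 212, 343, 555

555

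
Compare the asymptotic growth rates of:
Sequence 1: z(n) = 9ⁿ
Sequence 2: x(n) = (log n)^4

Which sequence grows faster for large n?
Comparing growth rates:
Growth-rate hierarchy: log n ≺ any polynomial ≺ any exponential cⁿ (c>1) ≺ n! ≺ nⁿ.
exponential base 9 dominates polylogarithmic (log n)^4 asymptotically.

z(n) grows faster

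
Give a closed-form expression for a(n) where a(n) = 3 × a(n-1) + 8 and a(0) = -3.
Recurrence: a(n) = 3 × a(n-1) + 8, initial: a(0) = -3.
Try a(n) = A·3ⁿ + C. Substituting: A·3ⁿ + C = 3(A·3ⁿ⁻¹ + C) + 8 = A·3ⁿ + 3C + 8, so C = 3C + 8, giving C = -4. Then a(0) = A - 4 = -3 gives A = 1.

a(n) = 3ⁿ - 4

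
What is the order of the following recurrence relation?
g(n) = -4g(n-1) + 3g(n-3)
The order is the largest lag k for which g(n-k) appears. Here the deepest term is g(n-3), so the order is 3.

Order 3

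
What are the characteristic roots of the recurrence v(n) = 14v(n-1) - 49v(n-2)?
Substitute v(n) = rⁿ and divide through by rⁿ⁻²: r² - 14r + 49 = 0
Factor: (r - 7)² = 0, so r = 7 (double root).
General solution: v(n) = (A + Bn)·7ⁿ

Characteristic: r² - 14r + 49 = 0, Roots: r = 7 (double root)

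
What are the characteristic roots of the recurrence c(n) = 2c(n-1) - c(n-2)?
Substitute c(n) = rⁿ and divide through by rⁿ⁻²: r² - 2r + 1 = 0
Factor: (r - 1)² = 0, so r = 1 (double root).
General solution: c(n) = (A + Bn)·1ⁿ

Characteristic: r² - 2r + 1 = 0, Roots: r = 1 (double root)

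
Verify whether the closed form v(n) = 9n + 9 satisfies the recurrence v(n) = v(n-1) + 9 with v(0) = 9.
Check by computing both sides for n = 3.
From the recurrence with v(0) = 9:
  v(0) = 9, v(1) = 18, v(2) = 27, v(3) = 36
  so the recurrence gives v(3) = 36.
From the proposed closed form v(n) = 9n + 9:
  v(3) = 36.
Both sides give 36 at n = 3, and the initial condition(s) match, so the closed form is consistent.

Yes, the closed form is correct.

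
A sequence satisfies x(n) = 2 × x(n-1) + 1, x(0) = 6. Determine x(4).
Computing step by step:
x(0) = 6
x(1) = 2 × 6 + 1 = 13
x(2) = 2 × 13 + 1 = 27
x(3) = 2 × 27 + 1 = 55
x(4) = 2 × 55 + 1 = 111

111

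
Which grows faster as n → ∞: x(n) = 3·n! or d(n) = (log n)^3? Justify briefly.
Comparing growth rates:
Growth-rate hierarchy: log n ≺ any polynomial ≺ any exponential cⁿ (c>1) ≺ n! ≺ nⁿ.
factorial dominates polylogarithmic (log n)^3 asymptotically.

x(n) grows faster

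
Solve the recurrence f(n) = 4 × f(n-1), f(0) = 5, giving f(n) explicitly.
Recurrence: f(n) = 4 × f(n-1), initial: f(0) = 5.
Each term is 4 times the previous, so this is geometric with ratio 4. After n steps: f(n) = f(0)·4ⁿ = 5·4ⁿ.

f(n) = 5·4ⁿ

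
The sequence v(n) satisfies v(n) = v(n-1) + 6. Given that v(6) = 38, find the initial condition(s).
v(6) = v(0) + 6·6, so v(0) = 38 - 36 = 2.

v(0) = 2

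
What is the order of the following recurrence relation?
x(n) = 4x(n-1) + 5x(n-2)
The order is the largest lag k for which x(n-k) appears. Here the deepest term is x(n-2), so the order is 2.

Order 2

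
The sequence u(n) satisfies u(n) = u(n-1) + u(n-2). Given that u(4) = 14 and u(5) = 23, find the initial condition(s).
Work backwards using u(k) = u(k+2) - u(k+1):
u(3) = u(5) - u(4) = 23 - 14 = 9
u(2) = u(4) - u(3) = 14 - 9 = 5
u(1) = u(3) - u(2) = 9 - 5 = 4
u(0) = u(2) - u(1) = 5 - 4 = 1

u(0) = 1, u(1) = 4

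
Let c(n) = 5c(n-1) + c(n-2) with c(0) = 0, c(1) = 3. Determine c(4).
Computing the sequence terms:
0, 3, 15, 78, 405

405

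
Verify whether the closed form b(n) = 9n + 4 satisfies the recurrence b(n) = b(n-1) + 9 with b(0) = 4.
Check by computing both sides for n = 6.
From the recurrence with b(0) = 4:
  b(0) = 4, b(1) = 13, b(2) = 22, b(3) = 31, b(4) = 40, b(5) = 49, b(6) = 58
  so the recurrence gives b(6) = 58.
From the proposed closed form b(n) = 9n + 4:
  b(6) = 58.
Both sides give 58 at n = 6, and the initial condition(s) match, so the closed form is consistent.

Yes, the closed form is correct.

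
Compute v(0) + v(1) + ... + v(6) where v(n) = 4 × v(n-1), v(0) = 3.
Computing the sequence terms: 3, 12, 48, 192, 768, 3072, 12288
Adding these values together:

16383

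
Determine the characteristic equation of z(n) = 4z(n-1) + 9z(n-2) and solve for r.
Substitute z(n) = rⁿ and divide through by rⁿ⁻²: r² - 4r - 9 = 0
Discriminant: 4² + 4·9 = 52, not a perfect square, so by the quadratic formula r = (4 ± √52)/2.
General solution: z(n) = A·r₁ⁿ + B·r₂ⁿ where r₁,r₂ = (4 ± √52)/2

Characteristic: r² - 4r - 9 = 0, Roots: r = (4 ± √52)/2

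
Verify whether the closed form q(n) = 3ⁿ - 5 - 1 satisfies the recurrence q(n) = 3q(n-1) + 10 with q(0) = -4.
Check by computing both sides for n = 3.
From the recurrence with q(0) = -4:
  q(0) = -4, q(1) = -2, q(2) = 4, q(3) = 22
  so the recurrence gives q(3) = 22.
From the proposed closed form q(n) = 3ⁿ - 5 - 1:
  q(3) = 21.
The recurrence gives 22 but the closed form gives 21, so the closed form does not satisfy the recurrence.

No, the closed form is incorrect.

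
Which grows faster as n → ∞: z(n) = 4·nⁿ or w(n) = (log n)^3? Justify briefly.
Comparing growth rates:
Growth-rate hierarchy: log n ≺ any polynomial ≺ any exponential cⁿ (c>1) ≺ n! ≺ nⁿ.
super-exponential nⁿ dominates polylogarithmic (log n)^3 asymptotically.

z(n) grows faster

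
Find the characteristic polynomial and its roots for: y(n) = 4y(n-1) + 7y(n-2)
Substitute y(n) = rⁿ and divide through by rⁿ⁻²: r² - 4r - 7 = 0
Discriminant: 4² + 4·7 = 44, not a perfect square, so by the quadratic formula r = (4 ± √44)/2.
General solution: y(n) = A·r₁ⁿ + B·r₂ⁿ where r₁,r₂ = (4 ± √44)/2

Characteristic: r² - 4r - 7 = 0, Roots: r = (4 ± √44)/2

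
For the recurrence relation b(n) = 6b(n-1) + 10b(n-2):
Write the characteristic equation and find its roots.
Substitute b(n) = rⁿ and divide through by rⁿ⁻²: r² - 6r - 10 = 0
Discriminant: 6² + 4·10 = 76, not a perfect square, so by the quadratic formula r = (6 ± √76)/2.
General solution: b(n) = A·r₁ⁿ + B·r₂ⁿ where r₁,r₂ = (6 ± √76)/2

Characteristic: r² - 6r - 10 = 0, Roots: r = (6 ± √76)/2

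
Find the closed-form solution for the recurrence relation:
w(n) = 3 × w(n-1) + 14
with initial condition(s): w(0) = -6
Recurrence: w(n) = 3 × w(n-1) + 14, initial: w(0) = -6.
Try w(n) = A·3ⁿ + C. Substituting: A·3ⁿ + C = 3(A·3ⁿ⁻¹ + C) + 14 = A·3ⁿ + 3C + 14, so C = 3C + 14, giving C = -7. Then w(0) = A - 7 = -6 gives A = 1.

w(n) = 3ⁿ - 7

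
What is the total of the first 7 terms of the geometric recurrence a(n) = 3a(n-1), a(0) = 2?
Computing the sequence terms: 2, 6, 18, 54, 162, 486, 1458
Adding these values together:

2186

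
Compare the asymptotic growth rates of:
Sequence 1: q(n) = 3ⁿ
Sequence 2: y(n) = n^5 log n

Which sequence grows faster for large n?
Comparing growth rates:
Growth-rate hierarchy: log n ≺ any polynomial ≺ any exponential cⁿ (c>1) ≺ n! ≺ nⁿ.
exponential base 3 dominates polynomial degree 5 (with log factor) asymptotically.

q(n) grows faster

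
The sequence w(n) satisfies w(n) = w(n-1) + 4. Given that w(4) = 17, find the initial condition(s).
w(4) = w(0) + 4·4, so w(0) = 17 - 16 = 1.

w(0) = 1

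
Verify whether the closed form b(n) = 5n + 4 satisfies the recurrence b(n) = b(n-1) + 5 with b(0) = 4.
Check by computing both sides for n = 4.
From the recurrence with b(0) = 4:
  b(0) = 4, b(1) = 9, b(2) = 14, b(3) = 19, b(4) = 24
  so the recurrence gives b(4) = 24.
From the proposed closed form b(n) = 5n + 4:
  b(4) = 24.
Both sides give 24 at n = 4, and the initial condition(s) match, so the closed form is consistent.

Yes, the closed form is correct.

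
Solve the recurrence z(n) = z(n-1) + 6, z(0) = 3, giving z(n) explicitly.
Recurrence: z(n) = z(n-1) + 6, initial: z(0) = 3.
Each step adds 6, so z(n) = z(0) + 6n = 6n + 3.

z(n) = 6n + 3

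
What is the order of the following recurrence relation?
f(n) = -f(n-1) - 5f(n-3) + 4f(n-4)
The order is the largest lag k for which f(n-k) appears. Here the deepest term is f(n-4), so the order is 4.

Order 4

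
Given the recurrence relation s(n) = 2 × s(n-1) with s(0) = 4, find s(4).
Computing step by step:
s(0) = 4
s(1) = 2 × 4 = 8
s(2) = 2 × 8 = 16
s(3) = 2 × 16 = 32
s(4) = 2 × 32 = 64

64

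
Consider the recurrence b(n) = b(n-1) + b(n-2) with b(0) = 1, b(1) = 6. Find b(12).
Computing the sequence terms:
1, 6, 7, 13, 20, 33, 53, 86, 139, 225, 364, 589, 953

953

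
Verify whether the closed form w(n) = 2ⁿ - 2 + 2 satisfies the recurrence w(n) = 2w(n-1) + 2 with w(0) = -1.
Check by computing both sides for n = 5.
From the recurrence with w(0) = -1:
  w(0) = -1, w(1) = 0, w(2) = 2, w(3) = 6, w(4) = 14, w(5) = 30
  so the recurrence gives w(5) = 30.
From the proposed closed form w(n) = 2ⁿ - 2 + 2:
  w(5) = 32.
The recurrence gives 30 but the closed form gives 32, so the closed form does not satisfy the recurrence.

No, the closed form is incorrect.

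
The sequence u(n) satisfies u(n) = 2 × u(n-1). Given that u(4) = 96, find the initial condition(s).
In general u(n) = 2ⁿ · u(0). At n = 4: u(0) = u(4) / 2^4 = 96 / 16 = 6.

u(0) = 6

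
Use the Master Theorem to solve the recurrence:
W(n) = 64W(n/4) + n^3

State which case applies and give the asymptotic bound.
Master Theorem template: W(n) = a·W(n/b) + f(n).
Here: a=64, b=4, f(n)=n^3
Compute log_b(a) = log_4(64) = 3.
f(n) = n^3 = Θ(n^3). Case 2: W(n) = Θ(n^3 log n).

Case 2: W(n) = Θ(n^3 log n)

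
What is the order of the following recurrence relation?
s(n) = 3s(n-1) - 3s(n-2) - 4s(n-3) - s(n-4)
The order is the largest lag k for which s(n-k) appears. Here the deepest term is s(n-4), so the order is 4.

Order 4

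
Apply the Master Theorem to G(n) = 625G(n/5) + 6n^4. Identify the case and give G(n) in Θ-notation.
Master Theorem template: G(n) = a·G(n/b) + f(n).
Here: a=625, b=5, f(n)=6n^4
Compute log_b(a) = log_5(625) = 4.
f(n) = 6n^4 = Θ(n^4). Case 2: G(n) = Θ(n^4 log n).

Case 2: G(n) = Θ(n^4 log n)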